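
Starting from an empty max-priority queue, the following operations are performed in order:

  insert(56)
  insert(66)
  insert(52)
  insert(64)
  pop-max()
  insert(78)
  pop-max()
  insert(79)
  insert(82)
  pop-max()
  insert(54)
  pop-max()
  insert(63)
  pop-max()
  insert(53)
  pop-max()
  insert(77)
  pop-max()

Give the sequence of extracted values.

insert 56 → {56}
insert 66 → {66, 56}
insert 52 → {66, 56, 52}
insert 64 → {66, 64, 56, 52}
pop-max → 66; now {64, 56, 52}
insert 78 → {78, 64, 56, 52}
pop-max → 78; now {64, 56, 52}
insert 79 → {79, 64, 56, 52}
insert 82 → {82, 79, 64, 56, 52}
pop-max → 82; now {79, 64, 56, 52}
insert 54 → {79, 64, 56, 54, 52}
pop-max → 79; now {64, 56, 54, 52}
insert 63 → {64, 63, 56, 54, 52}
pop-max → 64; now {63, 56, 54, 52}
insert 53 → {63, 56, 54, 53, 52}
pop-max → 63; now {56, 54, 53, 52}
insert 77 → {77, 56, 54, 53, 52}
pop-max → 77; now {56, 54, 53, 52}

66 → 78 → 82 → 79 → 64 → 63 → 77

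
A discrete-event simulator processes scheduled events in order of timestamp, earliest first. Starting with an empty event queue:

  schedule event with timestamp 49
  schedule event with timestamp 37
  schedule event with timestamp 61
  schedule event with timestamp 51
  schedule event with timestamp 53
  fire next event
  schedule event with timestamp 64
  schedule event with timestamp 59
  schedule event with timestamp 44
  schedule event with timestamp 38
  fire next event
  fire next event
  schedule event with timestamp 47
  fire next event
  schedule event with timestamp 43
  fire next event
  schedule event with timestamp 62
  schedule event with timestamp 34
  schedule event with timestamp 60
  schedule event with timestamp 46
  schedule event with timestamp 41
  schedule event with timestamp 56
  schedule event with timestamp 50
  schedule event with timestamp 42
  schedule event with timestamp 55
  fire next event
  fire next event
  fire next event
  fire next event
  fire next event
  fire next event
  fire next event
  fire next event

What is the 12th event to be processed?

51

insert 49 → {49}
insert 37 → {37, 49}
insert 61 → {37, 49, 61}
insert 51 → {37, 49, 51, 61}
insert 53 → {37, 49, 51, 53, 61}
fire next event → 37; now {49, 51, 53, 61}
insert 64 → {49, 51, 53, 61, 64}
insert 59 → {49, 51, 53, 59, 61, 64}
insert 44 → {44, 49, 51, 53, 59, 61, 64}
insert 38 → {38, 44, 49, 51, 53, 59, 61, 64}
fire next event → 38; now {44, 49, 51, 53, 59, 61, 64}
fire next event → 44; now {49, 51, 53, 59, 61, 64}
insert 47 → {47, 49, 51, 53, 59, 61, 64}
fire next event → 47; now {49, 51, 53, 59, 61, 64}
insert 43 → {43, 49, 51, 53, 59, 61, 64}
fire next event → 43; now {49, 51, 53, 59, 61, 64}
insert 62 → {49, 51, 53, 59, 61, 62, 64}
insert 34 → {34, 49, 51, 53, 59, 61, 62, 64}
insert 60 → {34, 49, 51, 53, 59, 60, 61, 62, 64}
insert 46 → {34, 46, 49, 51, 53, 59, 60, 61, 62, 64}
insert 41 → {34, 41, 46, 49, 51, 53, 59, 60, 61, 62, 64}
insert 56 → {34, 41, 46, 49, 51, 53, 56, 59, 60, 61, 62, 64}
insert 50 → {34, 41, 46, 49, 50, 51, 53, 56, 59, 60, 61, 62, 64}
insert 42 → {34, 41, 42, 46, 49, 50, 51, 53, 56, 59, 60, 61, 62, 64}
insert 55 → {34, 41, 42, 46, 49, 50, 51, 53, 55, 56, 59, 60, 61, 62, 64}
fire next event → 34; now {41, 42, 46, 49, 50, 51, 53, 55, 56, 59, 60, 61, 62, 64}
fire next event → 41; now {42, 46, 49, 50, 51, 53, 55, 56, 59, 60, 61, 62, 64}
fire next event → 42; now {46, 49, 50, 51, 53, 55, 56, 59, 60, 61, 62, 64}
fire next event → 46; now {49, 50, 51, 53, 55, 56, 59, 60, 61, 62, 64}
fire next event → 49; now {50, 51, 53, 55, 56, 59, 60, 61, 62, 64}
fire next event → 50; now {51, 53, 55, 56, 59, 60, 61, 62, 64}
fire next event → 51; now {53, 55, 56, 59, 60, 61, 62, 64}
fire next event → 53; now {55, 56, 59, 60, 61, 62, 64}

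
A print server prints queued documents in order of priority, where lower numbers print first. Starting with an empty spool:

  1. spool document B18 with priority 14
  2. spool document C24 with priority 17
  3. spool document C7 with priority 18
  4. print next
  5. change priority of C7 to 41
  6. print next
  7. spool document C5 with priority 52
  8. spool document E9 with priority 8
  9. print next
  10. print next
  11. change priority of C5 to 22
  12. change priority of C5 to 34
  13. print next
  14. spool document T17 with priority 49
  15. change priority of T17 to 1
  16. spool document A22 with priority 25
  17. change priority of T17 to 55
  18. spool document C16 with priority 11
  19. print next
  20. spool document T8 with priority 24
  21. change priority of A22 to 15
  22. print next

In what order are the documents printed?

B18, C24, E9, C7, C5, C16, A22

add B18 (priority 14) → {B18:14}
add C24 (priority 17) → {B18:14, C24:17}
add C7 (priority 18) → {B18:14, C24:17, C7:18}
print next → B18; now {C24:17, C7:18}
update C7 to priority 41 → {C24:17, C7:41}
print next → C24; now {C7:41}
add C5 (priority 52) → {C7:41, C5:52}
add E9 (priority 8) → {E9:8, C7:41, C5:52}
print next → E9; now {C7:41, C5:52}
print next → C7; now {C5:52}
update C5 to priority 22 → {C5:22}
update C5 to priority 34 → {C5:34}
print next → C5; now {}
add T17 (priority 49) → {T17:49}
update T17 to priority 1 → {T17:1}
add A22 (priority 25) → {T17:1, A22:25}
update T17 to priority 55 → {A22:25, T17:55}
add C16 (priority 11) → {C16:11, A22:25, T17:55}
print next → C16; now {A22:25, T17:55}
add T8 (priority 24) → {T8:24, A22:25, T17:55}
update A22 to priority 15 → {A22:15, T8:24, T17:55}
print next → A22; now {T8:24, T17:55}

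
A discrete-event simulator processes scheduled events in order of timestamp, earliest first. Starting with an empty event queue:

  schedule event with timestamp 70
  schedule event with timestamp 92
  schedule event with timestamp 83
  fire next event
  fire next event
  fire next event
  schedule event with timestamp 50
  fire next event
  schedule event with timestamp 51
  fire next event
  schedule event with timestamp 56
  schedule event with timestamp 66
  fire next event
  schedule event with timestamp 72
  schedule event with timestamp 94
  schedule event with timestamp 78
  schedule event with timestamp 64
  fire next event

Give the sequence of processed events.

[70, 83, 92, 50, 51, 56, 64]

insert 70 → {70}
insert 92 → {70, 92}
insert 83 → {70, 83, 92}
fire next event → 70; now {83, 92}
fire next event → 83; now {92}
fire next event → 92; now {}
insert 50 → {50}
fire next event → 50; now {}
insert 51 → {51}
fire next event → 51; now {}
insert 56 → {56}
insert 66 → {56, 66}
fire next event → 56; now {66}
insert 72 → {66, 72}
insert 94 → {66, 72, 94}
insert 78 → {66, 72, 78, 94}
insert 64 → {64, 66, 72, 78, 94}
fire next event → 64; now {66, 72, 78, 94}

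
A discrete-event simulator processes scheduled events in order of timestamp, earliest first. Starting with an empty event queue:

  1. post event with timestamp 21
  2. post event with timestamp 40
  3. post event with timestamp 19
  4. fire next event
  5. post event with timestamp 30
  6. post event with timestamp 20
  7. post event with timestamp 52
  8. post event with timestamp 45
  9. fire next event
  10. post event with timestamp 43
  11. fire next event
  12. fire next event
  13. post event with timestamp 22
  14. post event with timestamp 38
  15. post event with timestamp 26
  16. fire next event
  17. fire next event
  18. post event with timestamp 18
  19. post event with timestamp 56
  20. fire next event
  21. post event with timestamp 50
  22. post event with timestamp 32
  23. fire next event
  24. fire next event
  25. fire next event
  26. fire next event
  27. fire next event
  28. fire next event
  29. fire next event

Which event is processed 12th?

45

insert 21 → {21}
insert 40 → {21, 40}
insert 19 → {19, 21, 40}
fire next event → 19; now {21, 40}
insert 30 → {21, 30, 40}
insert 20 → {20, 21, 30, 40}
insert 52 → {20, 21, 30, 40, 52}
insert 45 → {20, 21, 30, 40, 45, 52}
fire next event → 20; now {21, 30, 40, 45, 52}
insert 43 → {21, 30, 40, 43, 45, 52}
fire next event → 21; now {30, 40, 43, 45, 52}
fire next event → 30; now {40, 43, 45, 52}
insert 22 → {22, 40, 43, 45, 52}
insert 38 → {22, 38, 40, 43, 45, 52}
insert 26 → {22, 26, 38, 40, 43, 45, 52}
fire next event → 22; now {26, 38, 40, 43, 45, 52}
fire next event → 26; now {38, 40, 43, 45, 52}
insert 18 → {18, 38, 40, 43, 45, 52}
insert 56 → {18, 38, 40, 43, 45, 52, 56}
fire next event → 18; now {38, 40, 43, 45, 52, 56}
insert 50 → {38, 40, 43, 45, 50, 52, 56}
insert 32 → {32, 38, 40, 43, 45, 50, 52, 56}
fire next event → 32; now {38, 40, 43, 45, 50, 52, 56}
fire next event → 38; now {40, 43, 45, 50, 52, 56}
fire next event → 40; now {43, 45, 50, 52, 56}
fire next event → 43; now {45, 50, 52, 56}
fire next event → 45; now {50, 52, 56}
fire next event → 50; now {52, 56}
fire next event → 52; now {56}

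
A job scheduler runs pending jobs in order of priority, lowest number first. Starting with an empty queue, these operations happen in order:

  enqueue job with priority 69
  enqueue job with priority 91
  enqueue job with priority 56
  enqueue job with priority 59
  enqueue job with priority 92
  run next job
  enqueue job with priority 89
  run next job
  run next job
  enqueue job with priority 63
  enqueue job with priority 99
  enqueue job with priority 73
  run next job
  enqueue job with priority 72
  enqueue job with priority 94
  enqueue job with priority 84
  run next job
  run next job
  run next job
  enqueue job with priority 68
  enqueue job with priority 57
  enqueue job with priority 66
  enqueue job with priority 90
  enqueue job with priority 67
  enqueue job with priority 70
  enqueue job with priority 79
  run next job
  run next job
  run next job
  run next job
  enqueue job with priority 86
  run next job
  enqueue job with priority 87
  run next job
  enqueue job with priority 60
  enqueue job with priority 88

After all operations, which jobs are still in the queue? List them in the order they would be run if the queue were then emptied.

60 → 86 → 87 → 88 → 89 → 90 → 91 → 92 → 94 → 99

insert 69 → {69}
insert 91 → {69, 91}
insert 56 → {56, 69, 91}
insert 59 → {56, 59, 69, 91}
insert 92 → {56, 59, 69, 91, 92}
run next job → 56; now {59, 69, 91, 92}
insert 89 → {59, 69, 89, 91, 92}
run next job → 59; now {69, 89, 91, 92}
run next job → 69; now {89, 91, 92}
insert 63 → {63, 89, 91, 92}
insert 99 → {63, 89, 91, 92, 99}
insert 73 → {63, 73, 89, 91, 92, 99}
run next job → 63; now {73, 89, 91, 92, 99}
insert 72 → {72, 73, 89, 91, 92, 99}
insert 94 → {72, 73, 89, 91, 92, 94, 99}
insert 84 → {72, 73, 84, 89, 91, 92, 94, 99}
run next job → 72; now {73, 84, 89, 91, 92, 94, 99}
run next job → 73; now {84, 89, 91, 92, 94, 99}
run next job → 84; now {89, 91, 92, 94, 99}
insert 68 → {68, 89, 91, 92, 94, 99}
insert 57 → {57, 68, 89, 91, 92, 94, 99}
insert 66 → {57, 66, 68, 89, 91, 92, 94, 99}
insert 90 → {57, 66, 68, 89, 90, 91, 92, 94, 99}
insert 67 → {57, 66, 67, 68, 89, 90, 91, 92, 94, 99}
insert 70 → {57, 66, 67, 68, 70, 89, 90, 91, 92, 94, 99}
insert 79 → {57, 66, 67, 68, 70, 79, 89, 90, 91, 92, 94, 99}
run next job → 57; now {66, 67, 68, 70, 79, 89, 90, 91, 92, 94, 99}
run next job → 66; now {67, 68, 70, 79, 89, 90, 91, 92, 94, 99}
run next job → 67; now {68, 70, 79, 89, 90, 91, 92, 94, 99}
run next job → 68; now {70, 79, 89, 90, 91, 92, 94, 99}
insert 86 → {70, 79, 86, 89, 90, 91, 92, 94, 99}
run next job → 70; now {79, 86, 89, 90, 91, 92, 94, 99}
insert 87 → {79, 86, 87, 89, 90, 91, 92, 94, 99}
run next job → 79; now {86, 87, 89, 90, 91, 92, 94, 99}
insert 60 → {60, 86, 87, 89, 90, 91, 92, 94, 99}
insert 88 → {60, 86, 87, 88, 89, 90, 91, 92, 94, 99}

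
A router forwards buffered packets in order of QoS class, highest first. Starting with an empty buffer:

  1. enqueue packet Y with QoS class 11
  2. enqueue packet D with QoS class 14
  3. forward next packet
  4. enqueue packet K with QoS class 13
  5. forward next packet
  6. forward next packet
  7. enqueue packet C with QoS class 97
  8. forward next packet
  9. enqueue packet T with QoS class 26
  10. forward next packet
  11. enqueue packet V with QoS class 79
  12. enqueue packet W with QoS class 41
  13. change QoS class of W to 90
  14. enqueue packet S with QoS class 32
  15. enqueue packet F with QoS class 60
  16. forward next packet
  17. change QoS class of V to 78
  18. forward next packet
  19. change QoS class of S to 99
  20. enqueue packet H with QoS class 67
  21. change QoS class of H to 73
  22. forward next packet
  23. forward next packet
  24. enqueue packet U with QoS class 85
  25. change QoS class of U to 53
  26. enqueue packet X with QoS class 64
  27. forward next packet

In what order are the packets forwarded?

[D, K, Y, C, T, W, V, S, H, X]

add Y (QoS class 11) → {Y:11}
add D (QoS class 14) → {D:14, Y:11}
forward next packet → D; now {Y:11}
add K (QoS class 13) → {K:13, Y:11}
forward next packet → K; now {Y:11}
forward next packet → Y; now {}
add C (QoS class 97) → {C:97}
forward next packet → C; now {}
add T (QoS class 26) → {T:26}
forward next packet → T; now {}
add V (QoS class 79) → {V:79}
add W (QoS class 41) → {V:79, W:41}
update W to QoS class 90 → {W:90, V:79}
add S (QoS class 32) → {W:90, V:79, S:32}
add F (QoS class 60) → {W:90, V:79, F:60, S:32}
forward next packet → W; now {V:79, F:60, S:32}
update V to QoS class 78 → {V:78, F:60, S:32}
forward next packet → V; now {F:60, S:32}
update S to QoS class 99 → {S:99, F:60}
add H (QoS class 67) → {S:99, H:67, F:60}
update H to QoS class 73 → {S:99, H:73, F:60}
forward next packet → S; now {H:73, F:60}
forward next packet → H; now {F:60}
add U (QoS class 85) → {U:85, F:60}
update U to QoS class 53 → {F:60, U:53}
add X (QoS class 64) → {X:64, F:60, U:53}
forward next packet → X; now {F:60, U:53}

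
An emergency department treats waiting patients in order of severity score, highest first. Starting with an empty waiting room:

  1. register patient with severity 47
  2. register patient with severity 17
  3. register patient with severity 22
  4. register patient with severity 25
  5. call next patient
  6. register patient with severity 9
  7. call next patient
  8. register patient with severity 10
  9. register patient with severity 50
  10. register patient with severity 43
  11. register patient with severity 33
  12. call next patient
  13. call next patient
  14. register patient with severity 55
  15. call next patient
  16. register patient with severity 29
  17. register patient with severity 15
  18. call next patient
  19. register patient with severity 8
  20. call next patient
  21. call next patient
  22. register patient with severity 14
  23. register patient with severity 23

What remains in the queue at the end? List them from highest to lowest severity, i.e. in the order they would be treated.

insert 47 → {47}
insert 17 → {47, 17}
insert 22 → {47, 22, 17}
insert 25 → {47, 25, 22, 17}
call next patient → 47; now {25, 22, 17}
insert 9 → {25, 22, 17, 9}
call next patient → 25; now {22, 17, 9}
insert 10 → {22, 17, 10, 9}
insert 50 → {50, 22, 17, 10, 9}
insert 43 → {50, 43, 22, 17, 10, 9}
insert 33 → {50, 43, 33, 22, 17, 10, 9}
call next patient → 50; now {43, 33, 22, 17, 10, 9}
call next patient → 43; now {33, 22, 17, 10, 9}
insert 55 → {55, 33, 22, 17, 10, 9}
call next patient → 55; now {33, 22, 17, 10, 9}
insert 29 → {33, 29, 22, 17, 10, 9}
insert 15 → {33, 29, 22, 17, 15, 10, 9}
call next patient → 33; now {29, 22, 17, 15, 10, 9}
insert 8 → {29, 22, 17, 15, 10, 9, 8}
call next patient → 29; now {22, 17, 15, 10, 9, 8}
call next patient → 22; now {17, 15, 10, 9, 8}
insert 14 → {17, 15, 14, 10, 9, 8}
insert 23 → {23, 17, 15, 14, 10, 9, 8}

[23, 17, 15, 14, 10, 9, 8]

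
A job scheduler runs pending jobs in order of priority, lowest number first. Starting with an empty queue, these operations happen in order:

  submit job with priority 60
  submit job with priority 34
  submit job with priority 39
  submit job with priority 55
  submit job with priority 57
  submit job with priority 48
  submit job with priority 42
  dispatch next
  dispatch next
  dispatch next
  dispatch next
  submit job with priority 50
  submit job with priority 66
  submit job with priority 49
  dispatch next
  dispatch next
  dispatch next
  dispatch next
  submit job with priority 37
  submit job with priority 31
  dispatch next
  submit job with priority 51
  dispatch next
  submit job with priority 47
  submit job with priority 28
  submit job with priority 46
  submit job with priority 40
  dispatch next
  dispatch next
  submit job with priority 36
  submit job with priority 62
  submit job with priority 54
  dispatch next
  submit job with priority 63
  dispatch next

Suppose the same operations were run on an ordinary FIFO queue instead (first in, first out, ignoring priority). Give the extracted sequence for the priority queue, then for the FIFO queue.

priority queue: 34 → 39 → 42 → 48 → 49 → 50 → 55 → 57 → 31 → 37 → 28 → 40 → 36 → 46; FIFO queue: 60 → 34 → 39 → 55 → 57 → 48 → 42 → 50 → 66 → 49 → 37 → 31 → 51 → 47

insert 60 → {60}
insert 34 → {34, 60}
insert 39 → {34, 39, 60}
insert 55 → {34, 39, 55, 60}
insert 57 → {34, 39, 55, 57, 60}
insert 48 → {34, 39, 48, 55, 57, 60}
insert 42 → {34, 39, 42, 48, 55, 57, 60}
dispatch next → 34; now {39, 42, 48, 55, 57, 60}
dispatch next → 39; now {42, 48, 55, 57, 60}
dispatch next → 42; now {48, 55, 57, 60}
dispatch next → 48; now {55, 57, 60}
insert 50 → {50, 55, 57, 60}
insert 66 → {50, 55, 57, 60, 66}
insert 49 → {49, 50, 55, 57, 60, 66}
dispatch next → 49; now {50, 55, 57, 60, 66}
dispatch next → 50; now {55, 57, 60, 66}
dispatch next → 55; now {57, 60, 66}
dispatch next → 57; now {60, 66}
insert 37 → {37, 60, 66}
insert 31 → {31, 37, 60, 66}
dispatch next → 31; now {37, 60, 66}
insert 51 → {37, 51, 60, 66}
dispatch next → 37; now {51, 60, 66}
insert 47 → {47, 51, 60, 66}
insert 28 → {28, 47, 51, 60, 66}
insert 46 → {28, 46, 47, 51, 60, 66}
insert 40 → {28, 40, 46, 47, 51, 60, 66}
dispatch next → 28; now {40, 46, 47, 51, 60, 66}
dispatch next → 40; now {46, 47, 51, 60, 66}
insert 36 → {36, 46, 47, 51, 60, 66}
insert 62 → {36, 46, 47, 51, 60, 62, 66}
insert 54 → {36, 46, 47, 51, 54, 60, 62, 66}
dispatch next → 36; now {46, 47, 51, 54, 60, 62, 66}
insert 63 → {46, 47, 51, 54, 60, 62, 63, 66}
dispatch next → 46; now {47, 51, 54, 60, 62, 63, 66}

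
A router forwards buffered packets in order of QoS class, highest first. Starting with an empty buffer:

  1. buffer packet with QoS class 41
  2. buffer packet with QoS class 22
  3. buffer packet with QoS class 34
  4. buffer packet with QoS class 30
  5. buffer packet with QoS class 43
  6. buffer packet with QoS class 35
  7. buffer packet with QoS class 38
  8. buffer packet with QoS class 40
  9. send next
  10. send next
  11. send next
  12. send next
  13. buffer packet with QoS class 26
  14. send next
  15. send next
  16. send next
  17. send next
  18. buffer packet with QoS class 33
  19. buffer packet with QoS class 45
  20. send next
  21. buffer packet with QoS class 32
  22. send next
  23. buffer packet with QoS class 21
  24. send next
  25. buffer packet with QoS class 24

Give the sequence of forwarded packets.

insert 41 → {41}
insert 22 → {41, 22}
insert 34 → {41, 34, 22}
insert 30 → {41, 34, 30, 22}
insert 43 → {43, 41, 34, 30, 22}
insert 35 → {43, 41, 35, 34, 30, 22}
insert 38 → {43, 41, 38, 35, 34, 30, 22}
insert 40 → {43, 41, 40, 38, 35, 34, 30, 22}
send next → 43; now {41, 40, 38, 35, 34, 30, 22}
send next → 41; now {40, 38, 35, 34, 30, 22}
send next → 40; now {38, 35, 34, 30, 22}
send next → 38; now {35, 34, 30, 22}
insert 26 → {35, 34, 30, 26, 22}
send next → 35; now {34, 30, 26, 22}
send next → 34; now {30, 26, 22}
send next → 30; now {26, 22}
send next → 26; now {22}
insert 33 → {33, 22}
insert 45 → {45, 33, 22}
send next → 45; now {33, 22}
insert 32 → {33, 32, 22}
send next → 33; now {32, 22}
insert 21 → {32, 22, 21}
send next → 32; now {22, 21}
insert 24 → {24, 22, 21}

43, 41, 40, 38, 35, 34, 30, 26, 45, 33, 32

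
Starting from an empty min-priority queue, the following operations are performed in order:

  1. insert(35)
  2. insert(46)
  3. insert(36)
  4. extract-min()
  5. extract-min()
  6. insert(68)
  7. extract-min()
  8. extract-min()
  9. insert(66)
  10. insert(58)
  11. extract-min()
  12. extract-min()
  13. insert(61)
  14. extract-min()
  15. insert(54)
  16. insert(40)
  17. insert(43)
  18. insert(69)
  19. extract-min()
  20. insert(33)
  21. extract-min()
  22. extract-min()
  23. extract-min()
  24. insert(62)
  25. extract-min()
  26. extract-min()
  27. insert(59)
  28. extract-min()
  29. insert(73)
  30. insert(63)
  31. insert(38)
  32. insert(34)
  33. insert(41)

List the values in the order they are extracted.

[35, 36, 46, 68, 58, 66, 61, 40, 33, 43, 54, 62, 69, 59]

insert 35 → {35}
insert 46 → {35, 46}
insert 36 → {35, 36, 46}
extract-min → 35; now {36, 46}
extract-min → 36; now {46}
insert 68 → {46, 68}
extract-min → 46; now {68}
extract-min → 68; now {}
insert 66 → {66}
insert 58 → {58, 66}
extract-min → 58; now {66}
extract-min → 66; now {}
insert 61 → {61}
extract-min → 61; now {}
insert 54 → {54}
insert 40 → {40, 54}
insert 43 → {40, 43, 54}
insert 69 → {40, 43, 54, 69}
extract-min → 40; now {43, 54, 69}
insert 33 → {33, 43, 54, 69}
extract-min → 33; now {43, 54, 69}
extract-min → 43; now {54, 69}
extract-min → 54; now {69}
insert 62 → {62, 69}
extract-min → 62; now {69}
extract-min → 69; now {}
insert 59 → {59}
extract-min → 59; now {}
insert 73 → {73}
insert 63 → {63, 73}
insert 38 → {38, 63, 73}
insert 34 → {34, 38, 63, 73}
insert 41 → {34, 38, 41, 63, 73}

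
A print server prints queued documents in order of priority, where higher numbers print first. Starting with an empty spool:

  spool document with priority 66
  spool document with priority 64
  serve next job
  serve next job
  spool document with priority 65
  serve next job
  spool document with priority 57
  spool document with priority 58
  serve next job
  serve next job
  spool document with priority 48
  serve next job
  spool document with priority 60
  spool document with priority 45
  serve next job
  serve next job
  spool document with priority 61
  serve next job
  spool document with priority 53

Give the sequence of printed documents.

insert 66 → {66}
insert 64 → {66, 64}
serve next job → 66; now {64}
serve next job → 64; now {}
insert 65 → {65}
serve next job → 65; now {}
insert 57 → {57}
insert 58 → {58, 57}
serve next job → 58; now {57}
serve next job → 57; now {}
insert 48 → {48}
serve next job → 48; now {}
insert 60 → {60}
insert 45 → {60, 45}
serve next job → 60; now {45}
serve next job → 45; now {}
insert 61 → {61}
serve next job → 61; now {}
insert 53 → {53}

66 → 64 → 65 → 58 → 57 → 48 → 60 → 45 → 61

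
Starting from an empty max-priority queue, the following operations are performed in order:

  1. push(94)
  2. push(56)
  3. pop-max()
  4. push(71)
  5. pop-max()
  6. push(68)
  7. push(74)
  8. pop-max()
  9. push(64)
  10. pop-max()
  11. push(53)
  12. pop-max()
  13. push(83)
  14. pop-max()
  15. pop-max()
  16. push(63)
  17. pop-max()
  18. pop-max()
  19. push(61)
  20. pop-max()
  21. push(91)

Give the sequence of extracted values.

[94, 71, 74, 68, 64, 83, 56, 63, 53, 61]

insert 94 → {94}
insert 56 → {94, 56}
pop-max → 94; now {56}
insert 71 → {71, 56}
pop-max → 71; now {56}
insert 68 → {68, 56}
insert 74 → {74, 68, 56}
pop-max → 74; now {68, 56}
insert 64 → {68, 64, 56}
pop-max → 68; now {64, 56}
insert 53 → {64, 56, 53}
pop-max → 64; now {56, 53}
insert 83 → {83, 56, 53}
pop-max → 83; now {56, 53}
pop-max → 56; now {53}
insert 63 → {63, 53}
pop-max → 63; now {53}
pop-max → 53; now {}
insert 61 → {61}
pop-max → 61; now {}
insert 91 → {91}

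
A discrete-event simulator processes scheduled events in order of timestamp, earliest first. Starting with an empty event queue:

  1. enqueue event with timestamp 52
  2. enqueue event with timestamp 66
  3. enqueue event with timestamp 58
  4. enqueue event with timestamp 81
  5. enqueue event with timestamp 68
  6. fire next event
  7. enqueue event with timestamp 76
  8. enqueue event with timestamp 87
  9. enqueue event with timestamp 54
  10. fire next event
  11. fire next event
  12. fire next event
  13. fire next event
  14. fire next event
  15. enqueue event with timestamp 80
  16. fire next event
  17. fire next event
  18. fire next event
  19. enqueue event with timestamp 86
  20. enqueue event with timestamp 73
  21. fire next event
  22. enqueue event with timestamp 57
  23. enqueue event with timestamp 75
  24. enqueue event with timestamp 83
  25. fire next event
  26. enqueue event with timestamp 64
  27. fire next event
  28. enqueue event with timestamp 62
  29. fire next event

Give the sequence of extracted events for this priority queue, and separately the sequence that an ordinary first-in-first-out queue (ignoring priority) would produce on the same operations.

priority queue: 52 → 54 → 58 → 66 → 68 → 76 → 80 → 81 → 87 → 73 → 57 → 64 → 62; FIFO queue: [52, 66, 58, 81, 68, 76, 87, 54, 80, 86, 73, 57, 75]

insert 52 → {52}
insert 66 → {52, 66}
insert 58 → {52, 58, 66}
insert 81 → {52, 58, 66, 81}
insert 68 → {52, 58, 66, 68, 81}
fire next event → 52; now {58, 66, 68, 81}
insert 76 → {58, 66, 68, 76, 81}
insert 87 → {58, 66, 68, 76, 81, 87}
insert 54 → {54, 58, 66, 68, 76, 81, 87}
fire next event → 54; now {58, 66, 68, 76, 81, 87}
fire next event → 58; now {66, 68, 76, 81, 87}
fire next event → 66; now {68, 76, 81, 87}
fire next event → 68; now {76, 81, 87}
fire next event → 76; now {81, 87}
insert 80 → {80, 81, 87}
fire next event → 80; now {81, 87}
fire next event → 81; now {87}
fire next event → 87; now {}
insert 86 → {86}
insert 73 → {73, 86}
fire next event → 73; now {86}
insert 57 → {57, 86}
insert 75 → {57, 75, 86}
insert 83 → {57, 75, 83, 86}
fire next event → 57; now {75, 83, 86}
insert 64 → {64, 75, 83, 86}
fire next event → 64; now {75, 83, 86}
insert 62 → {62, 75, 83, 86}
fire next event → 62; now {75, 83, 86}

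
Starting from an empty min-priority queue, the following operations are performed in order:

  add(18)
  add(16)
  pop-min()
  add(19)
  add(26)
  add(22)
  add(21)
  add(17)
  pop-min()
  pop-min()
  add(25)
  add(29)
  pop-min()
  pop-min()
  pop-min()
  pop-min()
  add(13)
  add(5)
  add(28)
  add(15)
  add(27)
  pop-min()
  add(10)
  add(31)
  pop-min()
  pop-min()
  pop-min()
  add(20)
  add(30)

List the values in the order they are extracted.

16 → 17 → 18 → 19 → 21 → 22 → 25 → 5 → 10 → 13 → 15

insert 18 → {18}
insert 16 → {16, 18}
pop-min → 16; now {18}
insert 19 → {18, 19}
insert 26 → {18, 19, 26}
insert 22 → {18, 19, 22, 26}
insert 21 → {18, 19, 21, 22, 26}
insert 17 → {17, 18, 19, 21, 22, 26}
pop-min → 17; now {18, 19, 21, 22, 26}
pop-min → 18; now {19, 21, 22, 26}
insert 25 → {19, 21, 22, 25, 26}
insert 29 → {19, 21, 22, 25, 26, 29}
pop-min → 19; now {21, 22, 25, 26, 29}
pop-min → 21; now {22, 25, 26, 29}
pop-min → 22; now {25, 26, 29}
pop-min → 25; now {26, 29}
insert 13 → {13, 26, 29}
insert 5 → {5, 13, 26, 29}
insert 28 → {5, 13, 26, 28, 29}
insert 15 → {5, 13, 15, 26, 28, 29}
insert 27 → {5, 13, 15, 26, 27, 28, 29}
pop-min → 5; now {13, 15, 26, 27, 28, 29}
insert 10 → {10, 13, 15, 26, 27, 28, 29}
insert 31 → {10, 13, 15, 26, 27, 28, 29, 31}
pop-min → 10; now {13, 15, 26, 27, 28, 29, 31}
pop-min → 13; now {15, 26, 27, 28, 29, 31}
pop-min → 15; now {26, 27, 28, 29, 31}
insert 20 → {20, 26, 27, 28, 29, 31}
insert 30 → {20, 26, 27, 28, 29, 30, 31}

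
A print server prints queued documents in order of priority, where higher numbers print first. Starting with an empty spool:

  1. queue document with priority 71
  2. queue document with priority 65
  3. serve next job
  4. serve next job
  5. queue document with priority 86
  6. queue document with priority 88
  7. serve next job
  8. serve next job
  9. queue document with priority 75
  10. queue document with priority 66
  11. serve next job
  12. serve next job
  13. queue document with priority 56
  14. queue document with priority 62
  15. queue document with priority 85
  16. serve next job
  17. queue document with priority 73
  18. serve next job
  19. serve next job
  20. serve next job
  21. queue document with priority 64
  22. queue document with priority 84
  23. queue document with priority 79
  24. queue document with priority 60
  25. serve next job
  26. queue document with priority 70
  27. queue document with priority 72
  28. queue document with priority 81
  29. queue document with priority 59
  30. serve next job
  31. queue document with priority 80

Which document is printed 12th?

insert 71 → {71}
insert 65 → {71, 65}
serve next job → 71; now {65}
serve next job → 65; now {}
insert 86 → {86}
insert 88 → {88, 86}
serve next job → 88; now {86}
serve next job → 86; now {}
insert 75 → {75}
insert 66 → {75, 66}
serve next job → 75; now {66}
serve next job → 66; now {}
insert 56 → {56}
insert 62 → {62, 56}
insert 85 → {85, 62, 56}
serve next job → 85; now {62, 56}
insert 73 → {73, 62, 56}
serve next job → 73; now {62, 56}
serve next job → 62; now {56}
serve next job → 56; now {}
insert 64 → {64}
insert 84 → {84, 64}
insert 79 → {84, 79, 64}
insert 60 → {84, 79, 64, 60}
serve next job → 84; now {79, 64, 60}
insert 70 → {79, 70, 64, 60}
insert 72 → {79, 72, 70, 64, 60}
insert 81 → {81, 79, 72, 70, 64, 60}
insert 59 → {81, 79, 72, 70, 64, 60, 59}
serve next job → 81; now {79, 72, 70, 64, 60, 59}
insert 80 → {80, 79, 72, 70, 64, 60, 59}

81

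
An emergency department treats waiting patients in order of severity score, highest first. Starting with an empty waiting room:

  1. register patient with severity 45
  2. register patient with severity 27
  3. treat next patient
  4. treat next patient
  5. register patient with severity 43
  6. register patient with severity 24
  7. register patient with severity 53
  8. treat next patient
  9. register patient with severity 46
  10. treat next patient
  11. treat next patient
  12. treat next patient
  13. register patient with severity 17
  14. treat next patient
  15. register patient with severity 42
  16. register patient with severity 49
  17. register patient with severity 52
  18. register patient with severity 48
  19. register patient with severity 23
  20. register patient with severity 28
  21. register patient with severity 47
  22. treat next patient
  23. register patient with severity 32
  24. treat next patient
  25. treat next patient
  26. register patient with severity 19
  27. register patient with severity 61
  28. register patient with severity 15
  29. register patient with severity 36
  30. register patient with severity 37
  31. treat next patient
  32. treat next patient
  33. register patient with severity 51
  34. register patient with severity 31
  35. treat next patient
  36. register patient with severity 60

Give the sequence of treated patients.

insert 45 → {45}
insert 27 → {45, 27}
treat next patient → 45; now {27}
treat next patient → 27; now {}
insert 43 → {43}
insert 24 → {43, 24}
insert 53 → {53, 43, 24}
treat next patient → 53; now {43, 24}
insert 46 → {46, 43, 24}
treat next patient → 46; now {43, 24}
treat next patient → 43; now {24}
treat next patient → 24; now {}
insert 17 → {17}
treat next patient → 17; now {}
insert 42 → {42}
insert 49 → {49, 42}
insert 52 → {52, 49, 42}
insert 48 → {52, 49, 48, 42}
insert 23 → {52, 49, 48, 42, 23}
insert 28 → {52, 49, 48, 42, 28, 23}
insert 47 → {52, 49, 48, 47, 42, 28, 23}
treat next patient → 52; now {49, 48, 47, 42, 28, 23}
insert 32 → {49, 48, 47, 42, 32, 28, 23}
treat next patient → 49; now {48, 47, 42, 32, 28, 23}
treat next patient → 48; now {47, 42, 32, 28, 23}
insert 19 → {47, 42, 32, 28, 23, 19}
insert 61 → {61, 47, 42, 32, 28, 23, 19}
insert 15 → {61, 47, 42, 32, 28, 23, 19, 15}
insert 36 → {61, 47, 42, 36, 32, 28, 23, 19, 15}
insert 37 → {61, 47, 42, 37, 36, 32, 28, 23, 19, 15}
treat next patient → 61; now {47, 42, 37, 36, 32, 28, 23, 19, 15}
treat next patient → 47; now {42, 37, 36, 32, 28, 23, 19, 15}
insert 51 → {51, 42, 37, 36, 32, 28, 23, 19, 15}
insert 31 → {51, 42, 37, 36, 32, 31, 28, 23, 19, 15}
treat next patient → 51; now {42, 37, 36, 32, 31, 28, 23, 19, 15}
insert 60 → {60, 42, 37, 36, 32, 31, 28, 23, 19, 15}

45 → 27 → 53 → 46 → 43 → 24 → 17 → 52 → 49 → 48 → 61 → 47 → 51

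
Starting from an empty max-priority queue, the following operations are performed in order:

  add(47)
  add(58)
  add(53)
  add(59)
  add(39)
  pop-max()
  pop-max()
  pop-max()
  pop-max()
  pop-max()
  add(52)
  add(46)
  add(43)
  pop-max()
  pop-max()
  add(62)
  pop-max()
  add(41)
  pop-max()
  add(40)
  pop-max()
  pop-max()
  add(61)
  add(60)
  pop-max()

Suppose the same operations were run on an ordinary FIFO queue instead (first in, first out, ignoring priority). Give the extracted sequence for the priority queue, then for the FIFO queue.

priority queue: [59, 58, 53, 47, 39, 52, 46, 62, 43, 41, 40, 61]; FIFO queue: [47, 58, 53, 59, 39, 52, 46, 43, 62, 41, 40, 61]

insert 47 → {47}
insert 58 → {58, 47}
insert 53 → {58, 53, 47}
insert 59 → {59, 58, 53, 47}
insert 39 → {59, 58, 53, 47, 39}
pop-max → 59; now {58, 53, 47, 39}
pop-max → 58; now {53, 47, 39}
pop-max → 53; now {47, 39}
pop-max → 47; now {39}
pop-max → 39; now {}
insert 52 → {52}
insert 46 → {52, 46}
insert 43 → {52, 46, 43}
pop-max → 52; now {46, 43}
pop-max → 46; now {43}
insert 62 → {62, 43}
pop-max → 62; now {43}
insert 41 → {43, 41}
pop-max → 43; now {41}
insert 40 → {41, 40}
pop-max → 41; now {40}
pop-max → 40; now {}
insert 61 → {61}
insert 60 → {61, 60}
pop-max → 61; now {60}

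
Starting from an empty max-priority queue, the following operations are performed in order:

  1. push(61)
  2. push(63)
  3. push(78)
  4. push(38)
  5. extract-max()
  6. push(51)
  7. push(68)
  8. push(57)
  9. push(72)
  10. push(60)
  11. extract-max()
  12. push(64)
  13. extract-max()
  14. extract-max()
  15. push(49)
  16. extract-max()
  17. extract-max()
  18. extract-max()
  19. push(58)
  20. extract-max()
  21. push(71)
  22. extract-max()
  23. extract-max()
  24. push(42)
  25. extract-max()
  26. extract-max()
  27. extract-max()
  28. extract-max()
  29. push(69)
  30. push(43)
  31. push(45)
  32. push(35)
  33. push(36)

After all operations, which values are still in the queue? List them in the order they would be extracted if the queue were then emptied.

69, 45, 43, 36, 35

insert 61 → {61}
insert 63 → {63, 61}
insert 78 → {78, 63, 61}
insert 38 → {78, 63, 61, 38}
extract-max → 78; now {63, 61, 38}
insert 51 → {63, 61, 51, 38}
insert 68 → {68, 63, 61, 51, 38}
insert 57 → {68, 63, 61, 57, 51, 38}
insert 72 → {72, 68, 63, 61, 57, 51, 38}
insert 60 → {72, 68, 63, 61, 60, 57, 51, 38}
extract-max → 72; now {68, 63, 61, 60, 57, 51, 38}
insert 64 → {68, 64, 63, 61, 60, 57, 51, 38}
extract-max → 68; now {64, 63, 61, 60, 57, 51, 38}
extract-max → 64; now {63, 61, 60, 57, 51, 38}
insert 49 → {63, 61, 60, 57, 51, 49, 38}
extract-max → 63; now {61, 60, 57, 51, 49, 38}
extract-max → 61; now {60, 57, 51, 49, 38}
extract-max → 60; now {57, 51, 49, 38}
insert 58 → {58, 57, 51, 49, 38}
extract-max → 58; now {57, 51, 49, 38}
insert 71 → {71, 57, 51, 49, 38}
extract-max → 71; now {57, 51, 49, 38}
extract-max → 57; now {51, 49, 38}
insert 42 → {51, 49, 42, 38}
extract-max → 51; now {49, 42, 38}
extract-max → 49; now {42, 38}
extract-max → 42; now {38}
extract-max → 38; now {}
insert 69 → {69}
insert 43 → {69, 43}
insert 45 → {69, 45, 43}
insert 35 → {69, 45, 43, 35}
insert 36 → {69, 45, 43, 36, 35}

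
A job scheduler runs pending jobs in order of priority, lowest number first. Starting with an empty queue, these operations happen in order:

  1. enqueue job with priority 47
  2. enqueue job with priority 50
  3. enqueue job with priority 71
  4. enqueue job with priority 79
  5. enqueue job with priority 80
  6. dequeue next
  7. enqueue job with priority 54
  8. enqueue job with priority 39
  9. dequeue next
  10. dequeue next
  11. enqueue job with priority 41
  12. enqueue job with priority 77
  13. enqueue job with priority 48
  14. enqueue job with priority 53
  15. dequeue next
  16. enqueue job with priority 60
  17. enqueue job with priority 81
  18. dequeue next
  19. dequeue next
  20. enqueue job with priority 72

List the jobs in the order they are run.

insert 47 → {47}
insert 50 → {47, 50}
insert 71 → {47, 50, 71}
insert 79 → {47, 50, 71, 79}
insert 80 → {47, 50, 71, 79, 80}
dequeue next → 47; now {50, 71, 79, 80}
insert 54 → {50, 54, 71, 79, 80}
insert 39 → {39, 50, 54, 71, 79, 80}
dequeue next → 39; now {50, 54, 71, 79, 80}
dequeue next → 50; now {54, 71, 79, 80}
insert 41 → {41, 54, 71, 79, 80}
insert 77 → {41, 54, 71, 77, 79, 80}
insert 48 → {41, 48, 54, 71, 77, 79, 80}
insert 53 → {41, 48, 53, 54, 71, 77, 79, 80}
dequeue next → 41; now {48, 53, 54, 71, 77, 79, 80}
insert 60 → {48, 53, 54, 60, 71, 77, 79, 80}
insert 81 → {48, 53, 54, 60, 71, 77, 79, 80, 81}
dequeue next → 48; now {53, 54, 60, 71, 77, 79, 80, 81}
dequeue next → 53; now {54, 60, 71, 77, 79, 80, 81}
insert 72 → {54, 60, 71, 72, 77, 79, 80, 81}

47 → 39 → 50 → 41 → 48 → 53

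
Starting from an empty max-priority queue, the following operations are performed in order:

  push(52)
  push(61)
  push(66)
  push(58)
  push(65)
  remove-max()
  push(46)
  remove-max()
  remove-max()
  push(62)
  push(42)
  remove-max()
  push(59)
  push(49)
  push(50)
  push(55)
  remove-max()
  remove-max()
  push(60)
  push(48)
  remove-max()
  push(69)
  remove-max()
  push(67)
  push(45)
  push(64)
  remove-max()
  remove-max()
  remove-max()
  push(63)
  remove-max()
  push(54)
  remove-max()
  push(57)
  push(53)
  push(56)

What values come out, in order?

insert 52 → {52}
insert 61 → {61, 52}
insert 66 → {66, 61, 52}
insert 58 → {66, 61, 58, 52}
insert 65 → {66, 65, 61, 58, 52}
remove-max → 66; now {65, 61, 58, 52}
insert 46 → {65, 61, 58, 52, 46}
remove-max → 65; now {61, 58, 52, 46}
remove-max → 61; now {58, 52, 46}
insert 62 → {62, 58, 52, 46}
insert 42 → {62, 58, 52, 46, 42}
remove-max → 62; now {58, 52, 46, 42}
insert 59 → {59, 58, 52, 46, 42}
insert 49 → {59, 58, 52, 49, 46, 42}
insert 50 → {59, 58, 52, 50, 49, 46, 42}
insert 55 → {59, 58, 55, 52, 50, 49, 46, 42}
remove-max → 59; now {58, 55, 52, 50, 49, 46, 42}
remove-max → 58; now {55, 52, 50, 49, 46, 42}
insert 60 → {60, 55, 52, 50, 49, 46, 42}
insert 48 → {60, 55, 52, 50, 49, 48, 46, 42}
remove-max → 60; now {55, 52, 50, 49, 48, 46, 42}
insert 69 → {69, 55, 52, 50, 49, 48, 46, 42}
remove-max → 69; now {55, 52, 50, 49, 48, 46, 42}
insert 67 → {67, 55, 52, 50, 49, 48, 46, 42}
insert 45 → {67, 55, 52, 50, 49, 48, 46, 45, 42}
insert 64 → {67, 64, 55, 52, 50, 49, 48, 46, 45, 42}
remove-max → 67; now {64, 55, 52, 50, 49, 48, 46, 45, 42}
remove-max → 64; now {55, 52, 50, 49, 48, 46, 45, 42}
remove-max → 55; now {52, 50, 49, 48, 46, 45, 42}
insert 63 → {63, 52, 50, 49, 48, 46, 45, 42}
remove-max → 63; now {52, 50, 49, 48, 46, 45, 42}
insert 54 → {54, 52, 50, 49, 48, 46, 45, 42}
remove-max → 54; now {52, 50, 49, 48, 46, 45, 42}
insert 57 → {57, 52, 50, 49, 48, 46, 45, 42}
insert 53 → {57, 53, 52, 50, 49, 48, 46, 45, 42}
insert 56 → {57, 56, 53, 52, 50, 49, 48, 46, 45, 42}

66 → 65 → 61 → 62 → 59 → 58 → 60 → 69 → 67 → 64 → 55 → 63 → 54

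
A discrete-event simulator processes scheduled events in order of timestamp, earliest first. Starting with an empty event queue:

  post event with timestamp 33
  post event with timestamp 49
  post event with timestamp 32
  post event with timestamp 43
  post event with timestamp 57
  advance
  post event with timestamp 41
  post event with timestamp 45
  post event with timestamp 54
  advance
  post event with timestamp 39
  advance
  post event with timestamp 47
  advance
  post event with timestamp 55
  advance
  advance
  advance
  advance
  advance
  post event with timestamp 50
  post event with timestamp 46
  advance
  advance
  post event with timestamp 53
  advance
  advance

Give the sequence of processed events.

[32, 33, 39, 41, 43, 45, 47, 49, 54, 46, 50, 53, 55]

insert 33 → {33}
insert 49 → {33, 49}
insert 32 → {32, 33, 49}
insert 43 → {32, 33, 43, 49}
insert 57 → {32, 33, 43, 49, 57}
advance → 32; now {33, 43, 49, 57}
insert 41 → {33, 41, 43, 49, 57}
insert 45 → {33, 41, 43, 45, 49, 57}
insert 54 → {33, 41, 43, 45, 49, 54, 57}
advance → 33; now {41, 43, 45, 49, 54, 57}
insert 39 → {39, 41, 43, 45, 49, 54, 57}
advance → 39; now {41, 43, 45, 49, 54, 57}
insert 47 → {41, 43, 45, 47, 49, 54, 57}
advance → 41; now {43, 45, 47, 49, 54, 57}
insert 55 → {43, 45, 47, 49, 54, 55, 57}
advance → 43; now {45, 47, 49, 54, 55, 57}
advance → 45; now {47, 49, 54, 55, 57}
advance → 47; now {49, 54, 55, 57}
advance → 49; now {54, 55, 57}
advance → 54; now {55, 57}
insert 50 → {50, 55, 57}
insert 46 → {46, 50, 55, 57}
advance → 46; now {50, 55, 57}
advance → 50; now {55, 57}
insert 53 → {53, 55, 57}
advance → 53; now {55, 57}
advance → 55; now {57}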